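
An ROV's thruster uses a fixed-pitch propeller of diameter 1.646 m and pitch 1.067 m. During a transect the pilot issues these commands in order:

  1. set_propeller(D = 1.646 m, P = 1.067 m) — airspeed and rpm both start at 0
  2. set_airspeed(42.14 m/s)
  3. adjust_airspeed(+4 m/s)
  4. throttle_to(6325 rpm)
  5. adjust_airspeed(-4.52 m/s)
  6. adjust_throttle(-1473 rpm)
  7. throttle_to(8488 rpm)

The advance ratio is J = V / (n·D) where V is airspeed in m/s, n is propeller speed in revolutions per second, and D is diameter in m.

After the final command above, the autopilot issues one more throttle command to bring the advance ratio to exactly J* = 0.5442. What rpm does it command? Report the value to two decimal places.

set_propeller: D = 1.646 m, P = 1.067 m (p = P/D = 0.648238); state ← (V=0, rpm=0)
set_airspeed(42.14): V ← 42.14 m/s
adjust_airspeed(+4): V ← 42.14 +4 = 46.14 m/s
throttle_to(6325): rpm ← 6325
adjust_airspeed(-4.52): V ← 46.14 -4.52 = 41.62 m/s
adjust_throttle(-1473): rpm ← 6325 -1473 = 4852
throttle_to(8488): rpm ← 8488
final state: V = 41.62 m/s, rpm = 8488 → n = rpm/60 = 141.466667 rev/s
target J* = 0.5442; solve J* = V/(n·D) for n: n = V/(J*·D) = 41.62/(0.5442 × 1.646) = 46.463691 rev/s
rpm = 60·n = 2787.821467

rpm = 2787.82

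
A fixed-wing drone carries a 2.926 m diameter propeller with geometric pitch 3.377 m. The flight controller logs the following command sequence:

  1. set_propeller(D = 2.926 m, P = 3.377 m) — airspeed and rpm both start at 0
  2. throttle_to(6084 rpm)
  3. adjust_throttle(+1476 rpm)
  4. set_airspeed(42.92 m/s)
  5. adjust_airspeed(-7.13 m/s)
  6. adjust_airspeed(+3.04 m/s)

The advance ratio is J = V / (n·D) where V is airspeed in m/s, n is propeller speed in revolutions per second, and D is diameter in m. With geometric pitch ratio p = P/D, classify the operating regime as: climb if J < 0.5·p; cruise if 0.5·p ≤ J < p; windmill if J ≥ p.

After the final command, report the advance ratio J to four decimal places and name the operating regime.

set_propeller: D = 2.926 m, P = 3.377 m (p = P/D = 1.154135); state ← (V=0, rpm=0)
throttle_to(6084): rpm ← 6084
adjust_throttle(+1476): rpm ← 6084 +1476 = 7560
set_airspeed(42.92): V ← 42.92 m/s
adjust_airspeed(-7.13): V ← 42.92 -7.13 = 35.79 m/s
adjust_airspeed(+3.04): V ← 35.79 +3.04 = 38.83 m/s
final state: V = 38.83 m/s, rpm = 7560 → n = rpm/60 = 126.000000 rev/s
J = V / (n·D) = 38.83 / (126.000000 × 2.926) = 0.105323
regime bands: climb J<0.5771 | cruise [0.5771, 1.1541) | windmill J≥1.1541
J = 0.1053 → climb

J = 0.1053, regime = climb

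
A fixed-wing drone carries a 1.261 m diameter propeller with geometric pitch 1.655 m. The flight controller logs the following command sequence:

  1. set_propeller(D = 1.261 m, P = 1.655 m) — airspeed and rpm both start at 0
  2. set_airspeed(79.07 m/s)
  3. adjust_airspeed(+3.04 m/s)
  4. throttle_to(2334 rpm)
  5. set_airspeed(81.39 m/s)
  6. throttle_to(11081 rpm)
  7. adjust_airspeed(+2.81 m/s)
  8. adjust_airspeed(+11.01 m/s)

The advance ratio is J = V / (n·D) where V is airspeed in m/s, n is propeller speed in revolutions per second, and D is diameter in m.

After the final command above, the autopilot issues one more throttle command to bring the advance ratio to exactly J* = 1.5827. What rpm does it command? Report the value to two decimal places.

rpm = 2862.33

set_propeller: D = 1.261 m, P = 1.655 m (p = P/D = 1.312450); state ← (V=0, rpm=0)
set_airspeed(79.07): V ← 79.07 m/s
adjust_airspeed(+3.04): V ← 79.07 +3.04 = 82.11 m/s
throttle_to(2334): rpm ← 2334
set_airspeed(81.39): V ← 81.39 m/s
throttle_to(11081): rpm ← 11081
adjust_airspeed(+2.81): V ← 81.39 +2.81 = 84.2 m/s
adjust_airspeed(+11.01): V ← 84.2 +11.01 = 95.21 m/s
final state: V = 95.21 m/s, rpm = 11081 → n = rpm/60 = 184.683333 rev/s
target J* = 1.5827; solve J* = V/(n·D) for n: n = V/(J*·D) = 95.21/(1.5827 × 1.261) = 47.705547 rev/s
rpm = 60·n = 2862.332796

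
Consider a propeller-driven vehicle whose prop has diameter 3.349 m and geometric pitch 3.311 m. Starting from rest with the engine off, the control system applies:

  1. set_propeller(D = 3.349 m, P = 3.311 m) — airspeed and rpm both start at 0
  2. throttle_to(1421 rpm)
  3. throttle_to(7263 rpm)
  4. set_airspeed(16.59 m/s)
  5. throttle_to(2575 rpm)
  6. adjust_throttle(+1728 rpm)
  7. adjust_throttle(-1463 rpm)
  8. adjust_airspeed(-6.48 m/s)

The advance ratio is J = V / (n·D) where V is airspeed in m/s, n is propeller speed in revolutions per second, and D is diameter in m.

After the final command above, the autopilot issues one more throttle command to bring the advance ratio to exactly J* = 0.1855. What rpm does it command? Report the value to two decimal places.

rpm = 976.44

set_propeller: D = 3.349 m, P = 3.311 m (p = P/D = 0.988653); state ← (V=0, rpm=0)
throttle_to(1421): rpm ← 1421
throttle_to(7263): rpm ← 7263
set_airspeed(16.59): V ← 16.59 m/s
throttle_to(2575): rpm ← 2575
adjust_throttle(+1728): rpm ← 2575 +1728 = 4303
adjust_throttle(-1463): rpm ← 4303 -1463 = 2840
adjust_airspeed(-6.48): V ← 16.59 -6.48 = 10.11 m/s
final state: V = 10.11 m/s, rpm = 2840 → n = rpm/60 = 47.333333 rev/s
target J* = 0.1855; solve J* = V/(n·D) for n: n = V/(J*·D) = 10.11/(0.1855 × 3.349) = 16.273917 rev/s
rpm = 60·n = 976.435014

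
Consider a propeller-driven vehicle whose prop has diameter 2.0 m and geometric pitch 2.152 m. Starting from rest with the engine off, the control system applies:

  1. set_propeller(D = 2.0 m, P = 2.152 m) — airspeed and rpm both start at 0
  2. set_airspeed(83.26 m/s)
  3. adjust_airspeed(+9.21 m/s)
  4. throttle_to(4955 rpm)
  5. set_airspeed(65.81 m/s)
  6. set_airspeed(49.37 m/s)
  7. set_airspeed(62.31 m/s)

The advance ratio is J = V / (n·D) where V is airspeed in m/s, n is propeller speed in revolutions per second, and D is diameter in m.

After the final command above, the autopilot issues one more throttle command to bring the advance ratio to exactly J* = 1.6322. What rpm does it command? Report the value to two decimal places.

set_propeller: D = 2.0 m, P = 2.152 m (p = P/D = 1.076000); state ← (V=0, rpm=0)
set_airspeed(83.26): V ← 83.26 m/s
adjust_airspeed(+9.21): V ← 83.26 +9.21 = 92.47 m/s
throttle_to(4955): rpm ← 4955
set_airspeed(65.81): V ← 65.81 m/s
set_airspeed(49.37): V ← 49.37 m/s
set_airspeed(62.31): V ← 62.31 m/s
final state: V = 62.31 m/s, rpm = 4955 → n = rpm/60 = 82.583333 rev/s
target J* = 1.6322; solve J* = V/(n·D) for n: n = V/(J*·D) = 62.31/(1.6322 × 2.0) = 19.087734 rev/s
rpm = 60·n = 1145.264061

rpm = 1145.26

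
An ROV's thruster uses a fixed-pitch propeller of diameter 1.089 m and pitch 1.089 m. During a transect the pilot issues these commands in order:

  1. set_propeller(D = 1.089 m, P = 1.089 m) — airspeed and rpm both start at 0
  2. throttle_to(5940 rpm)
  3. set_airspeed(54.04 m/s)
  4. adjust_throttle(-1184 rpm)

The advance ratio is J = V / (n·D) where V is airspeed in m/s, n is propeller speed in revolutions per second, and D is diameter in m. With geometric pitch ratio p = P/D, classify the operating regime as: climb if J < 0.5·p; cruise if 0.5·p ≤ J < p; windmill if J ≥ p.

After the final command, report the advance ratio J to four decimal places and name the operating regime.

J = 0.6260, regime = cruise

set_propeller: D = 1.089 m, P = 1.089 m (p = P/D = 1.000000); state ← (V=0, rpm=0)
throttle_to(5940): rpm ← 5940
set_airspeed(54.04): V ← 54.04 m/s
adjust_throttle(-1184): rpm ← 5940 -1184 = 4756
final state: V = 54.04 m/s, rpm = 4756 → n = rpm/60 = 79.266667 rev/s
J = V / (n·D) = 54.04 / (79.266667 × 1.089) = 0.626032
regime bands: climb J<0.5000 | cruise [0.5000, 1.0000) | windmill J≥1.0000
J = 0.6260 → cruise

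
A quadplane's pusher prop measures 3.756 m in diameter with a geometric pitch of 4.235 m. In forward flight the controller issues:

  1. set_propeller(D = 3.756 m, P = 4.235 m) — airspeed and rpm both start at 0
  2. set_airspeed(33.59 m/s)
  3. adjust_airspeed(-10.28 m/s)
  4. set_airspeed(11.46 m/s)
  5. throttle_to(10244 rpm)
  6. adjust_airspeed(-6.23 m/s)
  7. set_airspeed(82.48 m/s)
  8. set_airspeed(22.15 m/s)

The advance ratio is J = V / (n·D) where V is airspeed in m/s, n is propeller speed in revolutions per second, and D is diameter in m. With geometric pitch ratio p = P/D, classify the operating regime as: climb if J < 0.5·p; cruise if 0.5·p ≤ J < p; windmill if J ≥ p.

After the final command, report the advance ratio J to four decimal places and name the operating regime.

set_propeller: D = 3.756 m, P = 4.235 m (p = P/D = 1.127529); state ← (V=0, rpm=0)
set_airspeed(33.59): V ← 33.59 m/s
adjust_airspeed(-10.28): V ← 33.59 -10.28 = 23.31 m/s
set_airspeed(11.46): V ← 11.46 m/s
throttle_to(10244): rpm ← 10244
adjust_airspeed(-6.23): V ← 11.46 -6.23 = 5.23 m/s
set_airspeed(82.48): V ← 82.48 m/s
set_airspeed(22.15): V ← 22.15 m/s
final state: V = 22.15 m/s, rpm = 10244 → n = rpm/60 = 170.733333 rev/s
J = V / (n·D) = 22.15 / (170.733333 × 3.756) = 0.034541
regime bands: climb J<0.5638 | cruise [0.5638, 1.1275) | windmill J≥1.1275
J = 0.0345 → climb

J = 0.0345, regime = climb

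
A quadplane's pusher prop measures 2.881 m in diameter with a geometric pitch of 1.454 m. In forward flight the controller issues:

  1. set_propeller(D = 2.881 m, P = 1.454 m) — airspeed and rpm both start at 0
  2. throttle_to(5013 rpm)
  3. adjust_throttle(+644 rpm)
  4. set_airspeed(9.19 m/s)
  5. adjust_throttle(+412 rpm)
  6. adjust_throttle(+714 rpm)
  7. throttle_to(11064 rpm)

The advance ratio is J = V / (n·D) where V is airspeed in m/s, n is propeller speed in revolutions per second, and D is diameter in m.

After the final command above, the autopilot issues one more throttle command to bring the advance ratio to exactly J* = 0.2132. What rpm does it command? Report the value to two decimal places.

set_propeller: D = 2.881 m, P = 1.454 m (p = P/D = 0.504686); state ← (V=0, rpm=0)
throttle_to(5013): rpm ← 5013
adjust_throttle(+644): rpm ← 5013 +644 = 5657
set_airspeed(9.19): V ← 9.19 m/s
adjust_throttle(+412): rpm ← 5657 +412 = 6069
adjust_throttle(+714): rpm ← 6069 +714 = 6783
throttle_to(11064): rpm ← 11064
final state: V = 9.19 m/s, rpm = 11064 → n = rpm/60 = 184.400000 rev/s
target J* = 0.2132; solve J* = V/(n·D) for n: n = V/(J*·D) = 9.19/(0.2132 × 2.881) = 14.961842 rev/s
rpm = 60·n = 897.710496

rpm = 897.71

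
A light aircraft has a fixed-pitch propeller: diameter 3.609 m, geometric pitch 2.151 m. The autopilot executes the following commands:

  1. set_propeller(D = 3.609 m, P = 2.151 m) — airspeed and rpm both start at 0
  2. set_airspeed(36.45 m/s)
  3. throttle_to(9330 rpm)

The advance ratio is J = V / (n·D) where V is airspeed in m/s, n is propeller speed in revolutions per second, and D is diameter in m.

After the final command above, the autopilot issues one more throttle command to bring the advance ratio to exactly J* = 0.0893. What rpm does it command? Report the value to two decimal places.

set_propeller: D = 3.609 m, P = 2.151 m (p = P/D = 0.596010); state ← (V=0, rpm=0)
set_airspeed(36.45): V ← 36.45 m/s
throttle_to(9330): rpm ← 9330
final state: V = 36.45 m/s, rpm = 9330 → n = rpm/60 = 155.500000 rev/s
target J* = 0.0893; solve J* = V/(n·D) for n: n = V/(J*·D) = 36.45/(0.0893 × 3.609) = 113.099111 rev/s
rpm = 60·n = 6785.946667

rpm = 6785.95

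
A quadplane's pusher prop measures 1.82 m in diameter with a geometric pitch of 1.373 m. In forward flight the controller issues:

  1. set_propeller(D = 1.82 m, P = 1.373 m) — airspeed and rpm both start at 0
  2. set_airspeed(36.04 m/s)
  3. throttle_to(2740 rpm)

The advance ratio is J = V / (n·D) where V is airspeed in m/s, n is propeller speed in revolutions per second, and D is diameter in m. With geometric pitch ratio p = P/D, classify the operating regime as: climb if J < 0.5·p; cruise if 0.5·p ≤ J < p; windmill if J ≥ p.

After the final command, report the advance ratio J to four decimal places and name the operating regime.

set_propeller: D = 1.82 m, P = 1.373 m (p = P/D = 0.754396); state ← (V=0, rpm=0)
set_airspeed(36.04): V ← 36.04 m/s
throttle_to(2740): rpm ← 2740
final state: V = 36.04 m/s, rpm = 2740 → n = rpm/60 = 45.666667 rev/s
J = V / (n·D) = 36.04 / (45.666667 × 1.82) = 0.433625
regime bands: climb J<0.3772 | cruise [0.3772, 0.7544) | windmill J≥0.7544
J = 0.4336 → cruise

J = 0.4336, regime = cruise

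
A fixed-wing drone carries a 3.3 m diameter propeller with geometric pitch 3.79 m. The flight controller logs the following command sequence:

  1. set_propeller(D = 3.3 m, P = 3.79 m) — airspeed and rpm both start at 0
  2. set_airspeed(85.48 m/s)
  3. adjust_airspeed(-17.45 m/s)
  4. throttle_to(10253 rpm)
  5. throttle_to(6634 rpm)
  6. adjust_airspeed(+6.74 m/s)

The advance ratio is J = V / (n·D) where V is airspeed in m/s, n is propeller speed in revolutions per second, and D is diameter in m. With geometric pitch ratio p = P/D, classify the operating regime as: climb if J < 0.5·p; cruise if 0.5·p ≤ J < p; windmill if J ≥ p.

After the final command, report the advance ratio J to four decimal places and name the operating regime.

J = 0.2049, regime = climb

set_propeller: D = 3.3 m, P = 3.79 m (p = P/D = 1.148485); state ← (V=0, rpm=0)
set_airspeed(85.48): V ← 85.48 m/s
adjust_airspeed(-17.45): V ← 85.48 -17.45 = 68.03 m/s
throttle_to(10253): rpm ← 10253
throttle_to(6634): rpm ← 6634
adjust_airspeed(+6.74): V ← 68.03 +6.74 = 74.77 m/s
final state: V = 74.77 m/s, rpm = 6634 → n = rpm/60 = 110.566667 rev/s
J = V / (n·D) = 74.77 / (110.566667 × 3.3) = 0.204922
regime bands: climb J<0.5742 | cruise [0.5742, 1.1485) | windmill J≥1.1485
J = 0.2049 → climb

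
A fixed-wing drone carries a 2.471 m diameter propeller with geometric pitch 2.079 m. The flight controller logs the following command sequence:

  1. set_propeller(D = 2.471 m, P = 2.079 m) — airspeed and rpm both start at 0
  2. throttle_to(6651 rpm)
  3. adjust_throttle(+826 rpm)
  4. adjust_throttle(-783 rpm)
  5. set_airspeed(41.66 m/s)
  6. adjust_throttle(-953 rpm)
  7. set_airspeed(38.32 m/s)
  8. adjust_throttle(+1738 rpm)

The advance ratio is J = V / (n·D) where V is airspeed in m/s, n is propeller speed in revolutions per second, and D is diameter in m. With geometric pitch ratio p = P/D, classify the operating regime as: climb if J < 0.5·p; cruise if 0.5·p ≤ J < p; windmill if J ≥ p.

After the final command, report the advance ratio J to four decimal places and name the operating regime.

J = 0.1244, regime = climb

set_propeller: D = 2.471 m, P = 2.079 m (p = P/D = 0.841360); state ← (V=0, rpm=0)
throttle_to(6651): rpm ← 6651
adjust_throttle(+826): rpm ← 6651 +826 = 7477
adjust_throttle(-783): rpm ← 7477 -783 = 6694
set_airspeed(41.66): V ← 41.66 m/s
adjust_throttle(-953): rpm ← 6694 -953 = 5741
set_airspeed(38.32): V ← 38.32 m/s
adjust_throttle(+1738): rpm ← 5741 +1738 = 7479
final state: V = 38.32 m/s, rpm = 7479 → n = rpm/60 = 124.650000 rev/s
J = V / (n·D) = 38.32 / (124.650000 × 2.471) = 0.124411
regime bands: climb J<0.4207 | cruise [0.4207, 0.8414) | windmill J≥0.8414
J = 0.1244 → climb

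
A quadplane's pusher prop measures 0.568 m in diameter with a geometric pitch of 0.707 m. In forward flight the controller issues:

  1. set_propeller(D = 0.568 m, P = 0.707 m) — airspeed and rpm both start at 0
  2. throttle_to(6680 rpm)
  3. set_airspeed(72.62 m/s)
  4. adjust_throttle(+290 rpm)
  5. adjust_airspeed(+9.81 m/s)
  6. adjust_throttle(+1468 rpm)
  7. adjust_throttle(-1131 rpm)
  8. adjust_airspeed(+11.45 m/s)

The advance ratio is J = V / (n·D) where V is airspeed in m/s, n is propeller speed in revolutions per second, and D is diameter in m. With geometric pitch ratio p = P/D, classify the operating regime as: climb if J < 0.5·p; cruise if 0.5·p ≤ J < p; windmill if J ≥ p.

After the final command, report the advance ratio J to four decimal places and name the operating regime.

J = 1.3572, regime = windmill

set_propeller: D = 0.568 m, P = 0.707 m (p = P/D = 1.244718); state ← (V=0, rpm=0)
throttle_to(6680): rpm ← 6680
set_airspeed(72.62): V ← 72.62 m/s
adjust_throttle(+290): rpm ← 6680 +290 = 6970
adjust_airspeed(+9.81): V ← 72.62 +9.81 = 82.43 m/s
adjust_throttle(+1468): rpm ← 6970 +1468 = 8438
adjust_throttle(-1131): rpm ← 8438 -1131 = 7307
adjust_airspeed(+11.45): V ← 82.43 +11.45 = 93.88 m/s
final state: V = 93.88 m/s, rpm = 7307 → n = rpm/60 = 121.783333 rev/s
J = V / (n·D) = 93.88 / (121.783333 × 0.568) = 1.357178
regime bands: climb J<0.6224 | cruise [0.6224, 1.2447) | windmill J≥1.2447
J = 1.3572 → windmill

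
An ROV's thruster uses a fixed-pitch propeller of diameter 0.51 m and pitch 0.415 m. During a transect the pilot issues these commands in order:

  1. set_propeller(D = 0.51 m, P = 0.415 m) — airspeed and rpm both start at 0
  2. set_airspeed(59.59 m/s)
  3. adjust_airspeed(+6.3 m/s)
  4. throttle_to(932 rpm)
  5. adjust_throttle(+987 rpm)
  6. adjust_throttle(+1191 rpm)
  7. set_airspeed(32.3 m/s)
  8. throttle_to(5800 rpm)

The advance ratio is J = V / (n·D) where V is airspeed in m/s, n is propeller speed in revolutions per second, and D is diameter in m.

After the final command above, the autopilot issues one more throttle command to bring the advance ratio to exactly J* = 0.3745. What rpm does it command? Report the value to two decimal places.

rpm = 10146.86

set_propeller: D = 0.51 m, P = 0.415 m (p = P/D = 0.813725); state ← (V=0, rpm=0)
set_airspeed(59.59): V ← 59.59 m/s
adjust_airspeed(+6.3): V ← 59.59 +6.3 = 65.89 m/s
throttle_to(932): rpm ← 932
adjust_throttle(+987): rpm ← 932 +987 = 1919
adjust_throttle(+1191): rpm ← 1919 +1191 = 3110
set_airspeed(32.3): V ← 32.3 m/s
throttle_to(5800): rpm ← 5800
final state: V = 32.3 m/s, rpm = 5800 → n = rpm/60 = 96.666667 rev/s
target J* = 0.3745; solve J* = V/(n·D) for n: n = V/(J*·D) = 32.3/(0.3745 × 0.51) = 169.114375 rev/s
rpm = 60·n = 10146.862483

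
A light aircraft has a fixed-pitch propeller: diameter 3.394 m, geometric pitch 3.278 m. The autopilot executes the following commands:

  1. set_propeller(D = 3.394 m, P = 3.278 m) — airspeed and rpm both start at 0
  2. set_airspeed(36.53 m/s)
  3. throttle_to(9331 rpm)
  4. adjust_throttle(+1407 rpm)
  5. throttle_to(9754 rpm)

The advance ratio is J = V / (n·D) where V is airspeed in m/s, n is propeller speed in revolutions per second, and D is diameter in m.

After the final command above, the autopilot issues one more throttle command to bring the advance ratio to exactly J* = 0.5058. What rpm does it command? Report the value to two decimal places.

set_propeller: D = 3.394 m, P = 3.278 m (p = P/D = 0.965822); state ← (V=0, rpm=0)
set_airspeed(36.53): V ← 36.53 m/s
throttle_to(9331): rpm ← 9331
adjust_throttle(+1407): rpm ← 9331 +1407 = 10738
throttle_to(9754): rpm ← 9754
final state: V = 36.53 m/s, rpm = 9754 → n = rpm/60 = 162.566667 rev/s
target J* = 0.5058; solve J* = V/(n·D) for n: n = V/(J*·D) = 36.53/(0.5058 × 3.394) = 21.279382 rev/s
rpm = 60·n = 1276.762915

rpm = 1276.76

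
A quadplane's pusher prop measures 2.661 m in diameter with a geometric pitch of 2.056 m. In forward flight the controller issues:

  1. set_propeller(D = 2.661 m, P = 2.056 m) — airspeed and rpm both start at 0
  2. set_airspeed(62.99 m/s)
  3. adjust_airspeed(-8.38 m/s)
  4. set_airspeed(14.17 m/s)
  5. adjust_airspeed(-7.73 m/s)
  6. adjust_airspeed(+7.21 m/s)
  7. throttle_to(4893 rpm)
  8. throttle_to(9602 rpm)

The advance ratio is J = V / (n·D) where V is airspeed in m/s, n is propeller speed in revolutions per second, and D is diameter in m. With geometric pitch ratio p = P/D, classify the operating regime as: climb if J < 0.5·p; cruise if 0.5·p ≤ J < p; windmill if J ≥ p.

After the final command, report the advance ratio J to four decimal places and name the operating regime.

set_propeller: D = 2.661 m, P = 2.056 m (p = P/D = 0.772642); state ← (V=0, rpm=0)
set_airspeed(62.99): V ← 62.99 m/s
adjust_airspeed(-8.38): V ← 62.99 -8.38 = 54.61 m/s
set_airspeed(14.17): V ← 14.17 m/s
adjust_airspeed(-7.73): V ← 14.17 -7.73 = 6.44 m/s
adjust_airspeed(+7.21): V ← 6.44 +7.21 = 13.65 m/s
throttle_to(4893): rpm ← 4893
throttle_to(9602): rpm ← 9602
final state: V = 13.65 m/s, rpm = 9602 → n = rpm/60 = 160.033333 rev/s
J = V / (n·D) = 13.65 / (160.033333 × 2.661) = 0.032054
regime bands: climb J<0.3863 | cruise [0.3863, 0.7726) | windmill J≥0.7726
J = 0.0321 → climb

J = 0.0321, regime = climb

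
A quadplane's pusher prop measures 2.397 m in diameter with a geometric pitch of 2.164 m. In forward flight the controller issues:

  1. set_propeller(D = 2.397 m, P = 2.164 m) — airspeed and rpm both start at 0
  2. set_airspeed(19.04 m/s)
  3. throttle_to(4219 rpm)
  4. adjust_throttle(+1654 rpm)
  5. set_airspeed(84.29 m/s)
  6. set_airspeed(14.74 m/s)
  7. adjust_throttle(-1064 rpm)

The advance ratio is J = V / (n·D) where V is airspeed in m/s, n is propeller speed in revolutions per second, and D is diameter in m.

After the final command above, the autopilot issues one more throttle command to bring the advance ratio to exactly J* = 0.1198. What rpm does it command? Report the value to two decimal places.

rpm = 3079.81

set_propeller: D = 2.397 m, P = 2.164 m (p = P/D = 0.902795); state ← (V=0, rpm=0)
set_airspeed(19.04): V ← 19.04 m/s
throttle_to(4219): rpm ← 4219
adjust_throttle(+1654): rpm ← 4219 +1654 = 5873
set_airspeed(84.29): V ← 84.29 m/s
set_airspeed(14.74): V ← 14.74 m/s
adjust_throttle(-1064): rpm ← 5873 -1064 = 4809
final state: V = 14.74 m/s, rpm = 4809 → n = rpm/60 = 80.150000 rev/s
target J* = 0.1198; solve J* = V/(n·D) for n: n = V/(J*·D) = 14.74/(0.1198 × 2.397) = 51.330162 rev/s
rpm = 60·n = 3079.809695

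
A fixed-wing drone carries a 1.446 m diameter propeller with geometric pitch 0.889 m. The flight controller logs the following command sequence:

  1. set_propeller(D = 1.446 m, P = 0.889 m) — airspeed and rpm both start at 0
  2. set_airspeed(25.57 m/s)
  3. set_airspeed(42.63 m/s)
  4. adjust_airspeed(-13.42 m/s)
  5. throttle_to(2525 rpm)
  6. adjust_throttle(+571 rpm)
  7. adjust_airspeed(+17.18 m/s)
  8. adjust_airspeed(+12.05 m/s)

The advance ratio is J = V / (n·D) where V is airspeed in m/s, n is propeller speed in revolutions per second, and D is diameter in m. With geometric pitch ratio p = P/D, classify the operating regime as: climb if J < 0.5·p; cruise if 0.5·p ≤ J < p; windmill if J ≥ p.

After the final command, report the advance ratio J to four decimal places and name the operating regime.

J = 0.7832, regime = windmill

set_propeller: D = 1.446 m, P = 0.889 m (p = P/D = 0.614799); state ← (V=0, rpm=0)
set_airspeed(25.57): V ← 25.57 m/s
set_airspeed(42.63): V ← 42.63 m/s
adjust_airspeed(-13.42): V ← 42.63 -13.42 = 29.21 m/s
throttle_to(2525): rpm ← 2525
adjust_throttle(+571): rpm ← 2525 +571 = 3096
adjust_airspeed(+17.18): V ← 29.21 +17.18 = 46.39 m/s
adjust_airspeed(+12.05): V ← 46.39 +12.05 = 58.44 m/s
final state: V = 58.44 m/s, rpm = 3096 → n = rpm/60 = 51.600000 rev/s
J = V / (n·D) = 58.44 / (51.600000 × 1.446) = 0.783235
regime bands: climb J<0.3074 | cruise [0.3074, 0.6148) | windmill J≥0.6148
J = 0.7832 → windmill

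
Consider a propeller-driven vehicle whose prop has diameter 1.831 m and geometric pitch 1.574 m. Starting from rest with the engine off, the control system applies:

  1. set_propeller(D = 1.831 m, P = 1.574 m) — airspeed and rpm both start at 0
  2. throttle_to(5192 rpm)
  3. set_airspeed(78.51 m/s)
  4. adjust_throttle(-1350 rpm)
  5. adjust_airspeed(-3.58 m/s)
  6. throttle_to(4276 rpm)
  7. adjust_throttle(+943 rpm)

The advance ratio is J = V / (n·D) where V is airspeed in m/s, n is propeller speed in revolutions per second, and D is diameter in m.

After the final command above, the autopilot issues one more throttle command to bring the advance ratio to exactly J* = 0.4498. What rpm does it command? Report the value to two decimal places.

rpm = 5458.83

set_propeller: D = 1.831 m, P = 1.574 m (p = P/D = 0.859640); state ← (V=0, rpm=0)
throttle_to(5192): rpm ← 5192
set_airspeed(78.51): V ← 78.51 m/s
adjust_throttle(-1350): rpm ← 5192 -1350 = 3842
adjust_airspeed(-3.58): V ← 78.51 -3.58 = 74.93 m/s
throttle_to(4276): rpm ← 4276
adjust_throttle(+943): rpm ← 4276 +943 = 5219
final state: V = 74.93 m/s, rpm = 5219 → n = rpm/60 = 86.983333 rev/s
target J* = 0.4498; solve J* = V/(n·D) for n: n = V/(J*·D) = 74.93/(0.4498 × 1.831) = 90.980420 rev/s
rpm = 60·n = 5458.825198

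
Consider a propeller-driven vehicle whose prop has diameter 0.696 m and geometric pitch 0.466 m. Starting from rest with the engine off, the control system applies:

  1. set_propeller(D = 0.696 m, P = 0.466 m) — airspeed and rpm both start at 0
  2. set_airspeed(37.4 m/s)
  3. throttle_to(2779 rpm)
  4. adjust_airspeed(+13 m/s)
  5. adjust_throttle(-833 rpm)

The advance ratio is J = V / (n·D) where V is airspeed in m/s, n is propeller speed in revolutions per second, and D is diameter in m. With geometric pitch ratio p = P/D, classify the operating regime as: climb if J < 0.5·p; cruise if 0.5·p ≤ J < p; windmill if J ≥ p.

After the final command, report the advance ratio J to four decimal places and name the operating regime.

set_propeller: D = 0.696 m, P = 0.466 m (p = P/D = 0.669540); state ← (V=0, rpm=0)
set_airspeed(37.4): V ← 37.4 m/s
throttle_to(2779): rpm ← 2779
adjust_airspeed(+13): V ← 37.4 +13 = 50.4 m/s
adjust_throttle(-833): rpm ← 2779 -833 = 1946
final state: V = 50.4 m/s, rpm = 1946 → n = rpm/60 = 32.433333 rev/s
J = V / (n·D) = 50.4 / (32.433333 × 0.696) = 2.232697
regime bands: climb J<0.3348 | cruise [0.3348, 0.6695) | windmill J≥0.6695
J = 2.2327 → windmill

J = 2.2327, regime = windmill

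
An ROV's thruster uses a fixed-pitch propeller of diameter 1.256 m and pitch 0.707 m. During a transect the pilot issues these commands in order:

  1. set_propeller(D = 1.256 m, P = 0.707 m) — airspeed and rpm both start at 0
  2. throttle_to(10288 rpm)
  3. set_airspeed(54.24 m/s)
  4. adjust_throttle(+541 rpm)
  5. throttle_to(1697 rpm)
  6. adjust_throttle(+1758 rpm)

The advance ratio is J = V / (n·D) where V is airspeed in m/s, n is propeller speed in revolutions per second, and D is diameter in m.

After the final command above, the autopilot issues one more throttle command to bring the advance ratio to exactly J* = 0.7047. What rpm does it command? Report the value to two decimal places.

set_propeller: D = 1.256 m, P = 0.707 m (p = P/D = 0.562898); state ← (V=0, rpm=0)
throttle_to(10288): rpm ← 10288
set_airspeed(54.24): V ← 54.24 m/s
adjust_throttle(+541): rpm ← 10288 +541 = 10829
throttle_to(1697): rpm ← 1697
adjust_throttle(+1758): rpm ← 1697 +1758 = 3455
final state: V = 54.24 m/s, rpm = 3455 → n = rpm/60 = 57.583333 rev/s
target J* = 0.7047; solve J* = V/(n·D) for n: n = V/(J*·D) = 54.24/(0.7047 × 1.256) = 61.280990 rev/s
rpm = 60·n = 3676.859376

rpm = 3676.86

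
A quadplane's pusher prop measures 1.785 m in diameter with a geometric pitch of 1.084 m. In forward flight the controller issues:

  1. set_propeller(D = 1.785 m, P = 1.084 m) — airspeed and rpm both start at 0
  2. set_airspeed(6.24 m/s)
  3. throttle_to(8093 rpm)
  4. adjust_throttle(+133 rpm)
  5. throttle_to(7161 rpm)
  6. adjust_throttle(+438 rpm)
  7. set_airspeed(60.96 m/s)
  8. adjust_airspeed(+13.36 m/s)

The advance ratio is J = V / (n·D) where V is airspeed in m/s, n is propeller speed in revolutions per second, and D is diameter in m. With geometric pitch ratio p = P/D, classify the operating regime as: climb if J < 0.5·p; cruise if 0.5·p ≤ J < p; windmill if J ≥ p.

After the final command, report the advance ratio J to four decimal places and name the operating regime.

J = 0.3287, regime = cruise

set_propeller: D = 1.785 m, P = 1.084 m (p = P/D = 0.607283); state ← (V=0, rpm=0)
set_airspeed(6.24): V ← 6.24 m/s
throttle_to(8093): rpm ← 8093
adjust_throttle(+133): rpm ← 8093 +133 = 8226
throttle_to(7161): rpm ← 7161
adjust_throttle(+438): rpm ← 7161 +438 = 7599
set_airspeed(60.96): V ← 60.96 m/s
adjust_airspeed(+13.36): V ← 60.96 +13.36 = 74.32 m/s
final state: V = 74.32 m/s, rpm = 7599 → n = rpm/60 = 126.650000 rev/s
J = V / (n·D) = 74.32 / (126.650000 × 1.785) = 0.328747
regime bands: climb J<0.3036 | cruise [0.3036, 0.6073) | windmill J≥0.6073
J = 0.3287 → cruise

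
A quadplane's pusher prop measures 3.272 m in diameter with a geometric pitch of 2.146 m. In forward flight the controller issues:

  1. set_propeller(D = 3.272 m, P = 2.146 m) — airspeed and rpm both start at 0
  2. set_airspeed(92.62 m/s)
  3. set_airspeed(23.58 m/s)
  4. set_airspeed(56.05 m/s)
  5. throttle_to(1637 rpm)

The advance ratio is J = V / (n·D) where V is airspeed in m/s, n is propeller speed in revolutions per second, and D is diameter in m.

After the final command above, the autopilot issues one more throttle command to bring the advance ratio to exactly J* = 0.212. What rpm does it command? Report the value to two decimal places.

set_propeller: D = 3.272 m, P = 2.146 m (p = P/D = 0.655868); state ← (V=0, rpm=0)
set_airspeed(92.62): V ← 92.62 m/s
set_airspeed(23.58): V ← 23.58 m/s
set_airspeed(56.05): V ← 56.05 m/s
throttle_to(1637): rpm ← 1637
final state: V = 56.05 m/s, rpm = 1637 → n = rpm/60 = 27.283333 rev/s
target J* = 0.212; solve J* = V/(n·D) for n: n = V/(J*·D) = 56.05/(0.212 × 3.272) = 80.802809 rev/s
rpm = 60·n = 4848.168566

rpm = 4848.17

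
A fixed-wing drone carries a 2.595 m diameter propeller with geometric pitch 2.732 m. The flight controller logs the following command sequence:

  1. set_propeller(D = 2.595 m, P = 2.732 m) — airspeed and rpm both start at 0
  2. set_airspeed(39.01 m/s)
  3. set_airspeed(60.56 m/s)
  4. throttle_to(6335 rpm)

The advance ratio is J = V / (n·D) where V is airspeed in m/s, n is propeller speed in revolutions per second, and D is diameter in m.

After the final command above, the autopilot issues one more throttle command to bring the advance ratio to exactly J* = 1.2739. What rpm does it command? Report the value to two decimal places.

rpm = 1099.17

set_propeller: D = 2.595 m, P = 2.732 m (p = P/D = 1.052794); state ← (V=0, rpm=0)
set_airspeed(39.01): V ← 39.01 m/s
set_airspeed(60.56): V ← 60.56 m/s
throttle_to(6335): rpm ← 6335
final state: V = 60.56 m/s, rpm = 6335 → n = rpm/60 = 105.583333 rev/s
target J* = 1.2739; solve J* = V/(n·D) for n: n = V/(J*·D) = 60.56/(1.2739 × 2.595) = 18.319481 rev/s
rpm = 60·n = 1099.168862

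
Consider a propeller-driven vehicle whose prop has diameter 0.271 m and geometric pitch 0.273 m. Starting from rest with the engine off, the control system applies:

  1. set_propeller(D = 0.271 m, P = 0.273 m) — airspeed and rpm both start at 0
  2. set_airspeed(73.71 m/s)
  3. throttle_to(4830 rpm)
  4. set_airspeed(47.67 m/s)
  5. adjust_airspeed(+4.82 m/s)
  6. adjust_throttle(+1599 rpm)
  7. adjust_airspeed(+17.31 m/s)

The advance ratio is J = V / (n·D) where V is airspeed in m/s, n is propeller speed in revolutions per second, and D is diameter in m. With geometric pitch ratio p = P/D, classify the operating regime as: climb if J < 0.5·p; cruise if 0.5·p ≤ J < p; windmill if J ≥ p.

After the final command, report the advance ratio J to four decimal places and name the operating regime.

J = 2.4038, regime = windmill

set_propeller: D = 0.271 m, P = 0.273 m (p = P/D = 1.007380); state ← (V=0, rpm=0)
set_airspeed(73.71): V ← 73.71 m/s
throttle_to(4830): rpm ← 4830
set_airspeed(47.67): V ← 47.67 m/s
adjust_airspeed(+4.82): V ← 47.67 +4.82 = 52.49 m/s
adjust_throttle(+1599): rpm ← 4830 +1599 = 6429
adjust_airspeed(+17.31): V ← 52.49 +17.31 = 69.8 m/s
final state: V = 69.8 m/s, rpm = 6429 → n = rpm/60 = 107.150000 rev/s
J = V / (n·D) = 69.8 / (107.150000 × 0.271) = 2.403776
regime bands: climb J<0.5037 | cruise [0.5037, 1.0074) | windmill J≥1.0074
J = 2.4038 → windmill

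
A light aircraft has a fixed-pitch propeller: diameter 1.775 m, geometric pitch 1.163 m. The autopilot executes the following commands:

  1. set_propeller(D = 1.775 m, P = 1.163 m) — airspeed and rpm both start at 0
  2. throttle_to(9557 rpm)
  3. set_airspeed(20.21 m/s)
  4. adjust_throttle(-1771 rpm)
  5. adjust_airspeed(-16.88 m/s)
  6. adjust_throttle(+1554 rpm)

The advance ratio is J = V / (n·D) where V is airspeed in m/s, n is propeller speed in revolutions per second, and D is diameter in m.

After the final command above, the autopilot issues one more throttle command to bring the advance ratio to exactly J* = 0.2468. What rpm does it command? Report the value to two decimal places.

set_propeller: D = 1.775 m, P = 1.163 m (p = P/D = 0.655211); state ← (V=0, rpm=0)
throttle_to(9557): rpm ← 9557
set_airspeed(20.21): V ← 20.21 m/s
adjust_throttle(-1771): rpm ← 9557 -1771 = 7786
adjust_airspeed(-16.88): V ← 20.21 -16.88 = 3.33 m/s
adjust_throttle(+1554): rpm ← 7786 +1554 = 9340
final state: V = 3.33 m/s, rpm = 9340 → n = rpm/60 = 155.666667 rev/s
target J* = 0.2468; solve J* = V/(n·D) for n: n = V/(J*·D) = 3.33/(0.2468 × 1.775) = 7.601525 rev/s
rpm = 60·n = 456.091492

rpm = 456.09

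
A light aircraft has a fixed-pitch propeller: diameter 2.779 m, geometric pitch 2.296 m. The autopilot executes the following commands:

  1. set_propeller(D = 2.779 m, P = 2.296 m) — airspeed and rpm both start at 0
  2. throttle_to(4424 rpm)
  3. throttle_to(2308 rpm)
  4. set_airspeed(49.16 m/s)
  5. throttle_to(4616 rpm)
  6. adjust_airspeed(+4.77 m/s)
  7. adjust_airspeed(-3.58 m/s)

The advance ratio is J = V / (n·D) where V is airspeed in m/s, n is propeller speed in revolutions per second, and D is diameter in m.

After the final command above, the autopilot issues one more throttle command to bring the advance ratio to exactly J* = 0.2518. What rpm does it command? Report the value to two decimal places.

set_propeller: D = 2.779 m, P = 2.296 m (p = P/D = 0.826196); state ← (V=0, rpm=0)
throttle_to(4424): rpm ← 4424
throttle_to(2308): rpm ← 2308
set_airspeed(49.16): V ← 49.16 m/s
throttle_to(4616): rpm ← 4616
adjust_airspeed(+4.77): V ← 49.16 +4.77 = 53.93 m/s
adjust_airspeed(-3.58): V ← 53.93 -3.58 = 50.35 m/s
final state: V = 50.35 m/s, rpm = 4616 → n = rpm/60 = 76.933333 rev/s
target J* = 0.2518; solve J* = V/(n·D) for n: n = V/(J*·D) = 50.35/(0.2518 × 2.779) = 71.954043 rev/s
rpm = 60·n = 4317.242590

rpm = 4317.24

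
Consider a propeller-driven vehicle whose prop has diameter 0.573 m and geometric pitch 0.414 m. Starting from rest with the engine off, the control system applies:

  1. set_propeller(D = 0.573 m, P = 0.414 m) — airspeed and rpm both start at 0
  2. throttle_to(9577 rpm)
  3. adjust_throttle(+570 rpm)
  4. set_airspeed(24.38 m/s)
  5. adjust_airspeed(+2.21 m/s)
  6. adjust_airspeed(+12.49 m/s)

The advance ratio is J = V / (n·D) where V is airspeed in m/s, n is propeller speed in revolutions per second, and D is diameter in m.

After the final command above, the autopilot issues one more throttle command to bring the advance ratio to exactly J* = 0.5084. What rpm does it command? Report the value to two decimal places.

set_propeller: D = 0.573 m, P = 0.414 m (p = P/D = 0.722513); state ← (V=0, rpm=0)
throttle_to(9577): rpm ← 9577
adjust_throttle(+570): rpm ← 9577 +570 = 10147
set_airspeed(24.38): V ← 24.38 m/s
adjust_airspeed(+2.21): V ← 24.38 +2.21 = 26.59 m/s
adjust_airspeed(+12.49): V ← 26.59 +12.49 = 39.08 m/s
final state: V = 39.08 m/s, rpm = 10147 → n = rpm/60 = 169.116667 rev/s
target J* = 0.5084; solve J* = V/(n·D) for n: n = V/(J*·D) = 39.08/(0.5084 × 0.573) = 134.151147 rev/s
rpm = 60·n = 8049.068837

rpm = 8049.07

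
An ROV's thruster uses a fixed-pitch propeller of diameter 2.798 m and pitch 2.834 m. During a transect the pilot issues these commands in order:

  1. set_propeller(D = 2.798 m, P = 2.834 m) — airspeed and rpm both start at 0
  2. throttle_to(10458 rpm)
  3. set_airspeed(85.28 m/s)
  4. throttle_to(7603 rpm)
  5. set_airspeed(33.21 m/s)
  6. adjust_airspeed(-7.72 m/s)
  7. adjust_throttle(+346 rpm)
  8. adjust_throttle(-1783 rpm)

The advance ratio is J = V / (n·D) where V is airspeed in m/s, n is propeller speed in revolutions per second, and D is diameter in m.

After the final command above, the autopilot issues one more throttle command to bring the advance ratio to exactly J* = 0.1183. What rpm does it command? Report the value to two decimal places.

set_propeller: D = 2.798 m, P = 2.834 m (p = P/D = 1.012866); state ← (V=0, rpm=0)
throttle_to(10458): rpm ← 10458
set_airspeed(85.28): V ← 85.28 m/s
throttle_to(7603): rpm ← 7603
set_airspeed(33.21): V ← 33.21 m/s
adjust_airspeed(-7.72): V ← 33.21 -7.72 = 25.49 m/s
adjust_throttle(+346): rpm ← 7603 +346 = 7949
adjust_throttle(-1783): rpm ← 7949 -1783 = 6166
final state: V = 25.49 m/s, rpm = 6166 → n = rpm/60 = 102.766667 rev/s
target J* = 0.1183; solve J* = V/(n·D) for n: n = V/(J*·D) = 25.49/(0.1183 × 2.798) = 77.008272 rev/s
rpm = 60·n = 4620.496345

rpm = 4620.50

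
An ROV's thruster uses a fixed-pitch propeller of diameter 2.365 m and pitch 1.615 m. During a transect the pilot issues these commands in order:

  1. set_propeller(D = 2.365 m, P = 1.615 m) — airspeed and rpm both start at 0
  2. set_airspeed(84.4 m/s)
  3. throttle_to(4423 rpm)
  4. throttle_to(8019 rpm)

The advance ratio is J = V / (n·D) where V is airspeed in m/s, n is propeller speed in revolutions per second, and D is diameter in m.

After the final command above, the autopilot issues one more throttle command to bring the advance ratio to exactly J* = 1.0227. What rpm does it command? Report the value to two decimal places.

rpm = 2093.70

set_propeller: D = 2.365 m, P = 1.615 m (p = P/D = 0.682875); state ← (V=0, rpm=0)
set_airspeed(84.4): V ← 84.4 m/s
throttle_to(4423): rpm ← 4423
throttle_to(8019): rpm ← 8019
final state: V = 84.4 m/s, rpm = 8019 → n = rpm/60 = 133.650000 rev/s
target J* = 1.0227; solve J* = V/(n·D) for n: n = V/(J*·D) = 84.4/(1.0227 × 2.365) = 34.894987 rev/s
rpm = 60·n = 2093.699243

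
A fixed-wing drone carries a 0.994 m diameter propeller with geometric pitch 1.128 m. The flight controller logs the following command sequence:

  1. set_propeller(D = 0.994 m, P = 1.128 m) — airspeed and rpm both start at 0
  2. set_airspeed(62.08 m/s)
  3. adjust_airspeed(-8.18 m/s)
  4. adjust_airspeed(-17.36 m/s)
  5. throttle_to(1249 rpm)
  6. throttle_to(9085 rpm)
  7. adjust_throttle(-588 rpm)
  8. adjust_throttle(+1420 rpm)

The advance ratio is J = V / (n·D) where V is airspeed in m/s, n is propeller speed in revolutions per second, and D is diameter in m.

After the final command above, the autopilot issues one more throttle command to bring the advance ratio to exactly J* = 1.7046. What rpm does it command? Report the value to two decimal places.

set_propeller: D = 0.994 m, P = 1.128 m (p = P/D = 1.134809); state ← (V=0, rpm=0)
set_airspeed(62.08): V ← 62.08 m/s
adjust_airspeed(-8.18): V ← 62.08 -8.18 = 53.9 m/s
adjust_airspeed(-17.36): V ← 53.9 -17.36 = 36.54 m/s
throttle_to(1249): rpm ← 1249
throttle_to(9085): rpm ← 9085
adjust_throttle(-588): rpm ← 9085 -588 = 8497
adjust_throttle(+1420): rpm ← 8497 +1420 = 9917
final state: V = 36.54 m/s, rpm = 9917 → n = rpm/60 = 165.283333 rev/s
target J* = 1.7046; solve J* = V/(n·D) for n: n = V/(J*·D) = 36.54/(1.7046 × 0.994) = 21.565507 rev/s
rpm = 60·n = 1293.930425

rpm = 1293.93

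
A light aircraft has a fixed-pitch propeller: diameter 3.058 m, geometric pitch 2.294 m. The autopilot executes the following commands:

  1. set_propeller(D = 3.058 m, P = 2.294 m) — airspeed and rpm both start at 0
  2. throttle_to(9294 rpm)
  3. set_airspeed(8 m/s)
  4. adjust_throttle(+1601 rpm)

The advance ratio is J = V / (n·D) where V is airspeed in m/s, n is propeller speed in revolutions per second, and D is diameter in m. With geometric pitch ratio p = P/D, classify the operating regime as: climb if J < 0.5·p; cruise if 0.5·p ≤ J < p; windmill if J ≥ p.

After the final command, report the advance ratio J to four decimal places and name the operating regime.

set_propeller: D = 3.058 m, P = 2.294 m (p = P/D = 0.750164); state ← (V=0, rpm=0)
throttle_to(9294): rpm ← 9294
set_airspeed(8): V ← 8 m/s
adjust_throttle(+1601): rpm ← 9294 +1601 = 10895
final state: V = 8 m/s, rpm = 10895 → n = rpm/60 = 181.583333 rev/s
J = V / (n·D) = 8 / (181.583333 × 3.058) = 0.014407
regime bands: climb J<0.3751 | cruise [0.3751, 0.7502) | windmill J≥0.7502
J = 0.0144 → climb

J = 0.0144, regime = climb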